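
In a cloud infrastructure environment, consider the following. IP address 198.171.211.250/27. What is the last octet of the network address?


Given: IP = 198.171.211.250, prefix = /27
Subnet mask = 255.255.255.224
Last octet of IP: 250
Last octet of mask: 224
Network last octet = 250 AND 224 = 224

224


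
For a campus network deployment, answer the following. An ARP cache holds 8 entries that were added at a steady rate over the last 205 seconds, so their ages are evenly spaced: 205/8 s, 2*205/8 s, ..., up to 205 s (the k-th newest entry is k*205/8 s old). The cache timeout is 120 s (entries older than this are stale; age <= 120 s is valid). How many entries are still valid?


Ages are k * 205/8 s for k = 1..8 (spacing = 25.6250 s).
Entry k is valid iff k * 205/8 <= 120 iff k <= 8 * 120 / 205 = 4.6829
n_valid = floor(4.6829) = 4
(n_stale = 8 - 4 = 4)

4


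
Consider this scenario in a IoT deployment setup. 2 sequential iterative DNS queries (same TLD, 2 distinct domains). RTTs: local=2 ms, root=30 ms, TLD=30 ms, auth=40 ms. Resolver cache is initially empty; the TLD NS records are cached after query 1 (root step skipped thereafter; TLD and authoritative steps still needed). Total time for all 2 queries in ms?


Lookup 1 (cold cache): local + root + TLD + auth = 2 + 30 + 30 + 40 = 102 ms
Lookups 2..2 (TLD NS cached -> skip root; new domain -> still ask TLD and auth): local + TLD + auth = 2 + 30 + 40 = 72 ms each
Remaining 1 lookups: 1 * 72 = 72 ms
Total = 102 + 72 = 174 ms

174


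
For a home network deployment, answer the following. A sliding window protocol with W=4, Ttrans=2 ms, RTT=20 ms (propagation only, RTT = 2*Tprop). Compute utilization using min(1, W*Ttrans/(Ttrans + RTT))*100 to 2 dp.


Given: W = 4, Ttrans = 2 ms, RTT = 20 ms (= 2 * Tprop, Tprop = 10 ms)
Cycle time = Ttrans + RTT = 2 + 20 = 22 ms (first packet sent until its ACK returns)
W * Ttrans = 4 * 2 = 8 ms of sending per cycle
W * Ttrans / (Ttrans + RTT) = 8 / 22 = 0.363636
U = min(1, 0.363636) = 0.363636
U% = 36.36%

36.36


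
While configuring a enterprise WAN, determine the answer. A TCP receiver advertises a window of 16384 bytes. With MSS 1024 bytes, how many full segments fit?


Given: RWND = 16384 bytes, MSS = 1024 bytes
Full segments = floor(RWND / MSS)
Full segments = floor(16384 / 1024)
Full segments = floor(16.0) = 16

16


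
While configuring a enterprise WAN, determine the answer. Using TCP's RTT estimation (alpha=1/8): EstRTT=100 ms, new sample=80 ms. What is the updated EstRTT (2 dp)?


Given: EstRTT = 100 ms, SampleRTT = 80 ms, alpha = 1/8
New EstRTT = (1 - alpha) * EstRTT + alpha * SampleRTT
(7/8) * 100 = 87.5
(1/8) * 80 = 10
New EstRTT = 87.5 + 10 = 97.5 ms -> 97.50 ms (2 dp)

97.50


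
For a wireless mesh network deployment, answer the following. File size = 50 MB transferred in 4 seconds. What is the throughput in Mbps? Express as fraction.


Given: file = 50 MB, time = 4 s
File in Mb = 50 * 8 = 400 Mb
Throughput = 400 / 4 Mbps
Throughput = 100 Mbps

100


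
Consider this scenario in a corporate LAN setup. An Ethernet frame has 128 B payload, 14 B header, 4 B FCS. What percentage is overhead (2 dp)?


Given: payload = 128 B, header = 14 B, trailer = 4 B
Overhead bytes = header + trailer = 14 + 4 = 18
Total frame = payload + overhead = 128 + 18 = 146
Overhead % = 18 / 146 * 100 = 12.3288% -> 12.33% (2 dp)

12.33


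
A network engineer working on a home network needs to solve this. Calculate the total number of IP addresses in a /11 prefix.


Given: CIDR prefix /11
Host bits = 32 - 11 = 21
Total addresses = 2^21 = 2097152

2097152


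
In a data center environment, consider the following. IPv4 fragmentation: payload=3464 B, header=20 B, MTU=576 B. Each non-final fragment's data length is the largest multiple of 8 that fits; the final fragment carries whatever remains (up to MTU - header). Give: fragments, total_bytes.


Max data per non-final fragment = floor((MTU - header)/8)*8 = floor((576 - 20)/8)*8 = floor(556/8)*8 = 552 B
Final fragment needs no 8-byte alignment: it can carry up to MTU - header = 556 B
Non-final fragments needed = ceil((payload - 556) / 552) = ceil(2908/552) = ceil(5.2681) = 6
Number of fragments = 6 + 1 = 7
Fragment sizes (data): 6 * 552 B + 152 B (last, 152 <= 556 OK)
Total bytes sent = payload + n_frags * header = 3464 + 7*20 = 3464 + 140 = 3604 B

7, 3604


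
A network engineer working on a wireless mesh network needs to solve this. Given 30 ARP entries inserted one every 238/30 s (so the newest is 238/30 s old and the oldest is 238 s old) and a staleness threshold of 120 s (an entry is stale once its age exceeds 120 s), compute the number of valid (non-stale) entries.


Ages are k * 238/30 s for k = 1..30 (spacing = 7.9333 s).
Entry k is valid iff k * 238/30 <= 120 iff k <= 30 * 120 / 238 = 15.1261
n_valid = floor(15.1261) = 15
(n_stale = 30 - 15 = 15)

15


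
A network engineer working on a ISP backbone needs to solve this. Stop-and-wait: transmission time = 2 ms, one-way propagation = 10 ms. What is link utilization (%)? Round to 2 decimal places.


Given: Ttrans = 2 ms, Tprop = 10 ms
RTT = 2 * Tprop = 2 * 10 = 20 ms
U = Ttrans / (Ttrans + RTT)
U = 2 / (2 + 20)
U = 2 / 22 = 0.090909
U% = 9.09%

9.09


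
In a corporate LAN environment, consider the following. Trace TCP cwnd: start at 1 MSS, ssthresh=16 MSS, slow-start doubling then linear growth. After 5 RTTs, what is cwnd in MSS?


RTT 0: cwnd = 1 MSS (initial)
RTT 1: cwnd = 2 MSS (slow start, doubled)
RTT 2: cwnd = 4 MSS (slow start, doubled)
RTT 3: cwnd = 8 MSS (slow start, doubled)
RTT 4: cwnd = 16 MSS (slow start, doubled)
RTT 5: cwnd = 17 MSS (congestion avoidance, +1)

17


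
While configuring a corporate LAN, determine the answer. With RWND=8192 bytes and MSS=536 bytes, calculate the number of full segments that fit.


Given: RWND = 8192 bytes, MSS = 536 bytes
Full segments = floor(RWND / MSS)
Full segments = floor(8192 / 536)
Full segments = floor(15.2836) = 15

15


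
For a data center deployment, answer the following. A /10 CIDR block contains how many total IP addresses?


Given: CIDR prefix /10
Host bits = 32 - 10 = 22
Total addresses = 2^22 = 4194304

4194304


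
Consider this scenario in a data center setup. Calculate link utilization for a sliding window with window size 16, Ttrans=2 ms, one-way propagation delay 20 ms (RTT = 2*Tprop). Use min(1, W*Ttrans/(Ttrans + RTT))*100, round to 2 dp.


Given: W = 16, Ttrans = 2 ms, RTT = 40 ms (= 2 * Tprop, Tprop = 20 ms)
Cycle time = Ttrans + RTT = 2 + 40 = 42 ms (first packet sent until its ACK returns)
W * Ttrans = 16 * 2 = 32 ms of sending per cycle
W * Ttrans / (Ttrans + RTT) = 32 / 42 = 0.761905
U = min(1, 0.761905) = 0.761905
U% = 76.19%

76.19


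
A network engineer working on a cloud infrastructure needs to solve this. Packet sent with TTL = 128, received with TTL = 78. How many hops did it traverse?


Given: initial TTL = 128, received TTL = 78
Hops = initial TTL - received TTL
Hops = 128 - 78 = 50

50


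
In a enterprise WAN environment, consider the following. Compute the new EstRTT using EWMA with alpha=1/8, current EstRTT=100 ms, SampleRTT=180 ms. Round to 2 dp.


Given: EstRTT = 100 ms, SampleRTT = 180 ms, alpha = 1/8
New EstRTT = (1 - alpha) * EstRTT + alpha * SampleRTT
(7/8) * 100 = 87.5
(1/8) * 180 = 22.5
New EstRTT = 87.5 + 22.5 = 110 ms -> 110.00 ms (2 dp)

110.00


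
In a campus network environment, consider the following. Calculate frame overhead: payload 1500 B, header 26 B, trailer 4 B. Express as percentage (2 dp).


Given: payload = 1500 B, header = 26 B, trailer = 4 B
Overhead bytes = header + trailer = 26 + 4 = 30
Total frame = payload + overhead = 1500 + 30 = 1530
Overhead % = 30 / 1530 * 100 = 1.9608% -> 1.96% (2 dp)

1.96


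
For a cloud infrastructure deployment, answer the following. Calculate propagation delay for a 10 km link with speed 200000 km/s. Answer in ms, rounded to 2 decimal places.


Given: distance = 10 km, speed = 200000 km/s
Delay = distance / speed = 10 / 200000 seconds
Delay in ms = 10 * 1000 / 200000
Delay = 0.0500 ms
Rounded to 2 dp = 0.05 ms

0.05


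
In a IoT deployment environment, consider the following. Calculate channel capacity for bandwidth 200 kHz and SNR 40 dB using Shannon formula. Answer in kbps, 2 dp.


Given: B = 200 kHz, SNR = 40 dB
SNR linear = 10^(40/10) = 10000
1 + SNR = 10001
log2(10001) = 13.2878566418
C = 200 * 1000 * 13.2878566418 = 2657571.3284 bps
C = 2657.571328 kbps -> 2657.57 kbps (2 dp)

2657.57


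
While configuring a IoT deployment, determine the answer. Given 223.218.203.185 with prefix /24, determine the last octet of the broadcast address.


Given: IP = 223.218.203.185, prefix = /24
Host bits = 32 - 24 = 8
Network last octet = 185 AND mask = 0
Host part size = 2^8 - 1 = 255
Broadcast last octet = 0 OR 255 = 255

255


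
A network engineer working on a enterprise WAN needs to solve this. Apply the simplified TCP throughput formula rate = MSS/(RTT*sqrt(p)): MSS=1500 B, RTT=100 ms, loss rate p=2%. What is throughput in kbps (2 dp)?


Given: MSS = 1500 bytes, RTT = 100 ms, loss = 2%
RTT in seconds = 100 / 1000 = 0.1
Loss rate = 2% = 0.02
sqrt(loss) = sqrt(0.02) = 0.141421356237
Throughput (bytes/s) = 1500 / (0.1 * 0.141421356237) = 106066.0172
Throughput (kbps) = 106066.0172 * 8 / 1000 = 848.528137 -> 848.53 kbps (2 dp)

848.53


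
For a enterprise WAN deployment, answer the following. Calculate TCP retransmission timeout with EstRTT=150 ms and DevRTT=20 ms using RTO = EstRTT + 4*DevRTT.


Given: EstRTT = 150 ms, DevRTT = 20 ms
Timeout = EstRTT + 4 * DevRTT
4 * DevRTT = 4 * 20 = 80
Timeout = 150 + 80 = 230 ms

230


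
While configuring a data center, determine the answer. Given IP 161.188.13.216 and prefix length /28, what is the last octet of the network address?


Given: IP = 161.188.13.216, prefix = /28
Subnet mask = 255.255.255.240
Last octet of IP: 216
Last octet of mask: 240
Network last octet = 216 AND 240 = 208

208


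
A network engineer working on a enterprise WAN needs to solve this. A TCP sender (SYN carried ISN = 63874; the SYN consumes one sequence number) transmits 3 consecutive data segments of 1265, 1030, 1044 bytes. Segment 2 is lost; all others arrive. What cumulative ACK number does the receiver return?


SYN uses sequence number 63874; first data byte = ISN + 1 = 63875.
Segment 1: SEQ = 63875, len = 1265 B, covers [63875, 65139]
Segment 2: SEQ = 65140, len = 1030 B, covers [65140, 66169] [LOST]
Segment 3: SEQ = 66170, len = 1044 B, covers [66170, 67213]
In-order data received: bytes [63875, 65139] (segments 1..1).
Segment 2 missing -> gap begins at byte 65140; later segments buffered out of order.
Cumulative ACK = next expected in-order byte = 63875 + 1265 = 65140

65140


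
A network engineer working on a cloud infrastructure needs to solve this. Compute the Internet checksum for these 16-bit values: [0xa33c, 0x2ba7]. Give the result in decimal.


Given words: [0xa33c, 0x2ba7]
Step 1: Sum all words
Raw sum = 41788 + 11175 = 52963
One's complement = ~52963 & 0xFFFF = 12572

12572


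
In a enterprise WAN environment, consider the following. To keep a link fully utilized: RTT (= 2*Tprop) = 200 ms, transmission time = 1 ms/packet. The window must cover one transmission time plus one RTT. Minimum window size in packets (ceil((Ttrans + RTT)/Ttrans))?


Given: Ttrans = 1 ms, RTT = 200 ms (= 2 * Tprop, Tprop = 100 ms)
Time until first ACK returns = Ttrans + RTT = 1 + 200 = 201 ms
Need W * Ttrans >= Ttrans + RTT  ->  W >= (Ttrans + RTT) / Ttrans
(Ttrans + RTT) / Ttrans = 201 / 1 = 201
W_min = ceil(201) = 201

201


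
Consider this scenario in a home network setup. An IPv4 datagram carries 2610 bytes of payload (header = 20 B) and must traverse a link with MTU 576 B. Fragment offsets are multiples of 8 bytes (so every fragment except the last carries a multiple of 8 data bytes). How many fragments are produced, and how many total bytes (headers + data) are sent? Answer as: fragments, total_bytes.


Max data per non-final fragment = floor((MTU - header)/8)*8 = floor((576 - 20)/8)*8 = floor(556/8)*8 = 552 B
Final fragment needs no 8-byte alignment: it can carry up to MTU - header = 556 B
Non-final fragments needed = ceil((payload - 556) / 552) = ceil(2054/552) = ceil(3.7210) = 4
Number of fragments = 4 + 1 = 5
Fragment sizes (data): 4 * 552 B + 402 B (last, 402 <= 556 OK)
Total bytes sent = payload + n_frags * header = 2610 + 5*20 = 2610 + 100 = 2710 B

5, 2710


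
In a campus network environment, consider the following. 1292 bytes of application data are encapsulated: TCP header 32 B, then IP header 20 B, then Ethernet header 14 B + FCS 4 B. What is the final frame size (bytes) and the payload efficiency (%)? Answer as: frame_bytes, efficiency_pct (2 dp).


TCP segment = 1292 + 32 = 1324 B
IP packet = 1324 + 20 = 1344 B
Ethernet frame = 1344 + 14 + 4 = 1362 B
Efficiency = app / frame = 1292 / 1362 = 0.948605 = 94.8605% -> 94.86% (2 dp)

1362, 94.86


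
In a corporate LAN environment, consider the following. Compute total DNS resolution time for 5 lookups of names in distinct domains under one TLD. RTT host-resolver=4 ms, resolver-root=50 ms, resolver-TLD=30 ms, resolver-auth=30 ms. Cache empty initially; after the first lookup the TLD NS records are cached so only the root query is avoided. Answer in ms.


Lookup 1 (cold cache): local + root + TLD + auth = 4 + 50 + 30 + 30 = 114 ms
Lookups 2..5 (TLD NS cached -> skip root; new domain -> still ask TLD and auth): local + TLD + auth = 4 + 30 + 30 = 64 ms each
Remaining 4 lookups: 4 * 64 = 256 ms
Total = 114 + 256 = 370 ms

370


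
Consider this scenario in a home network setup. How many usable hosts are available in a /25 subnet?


Given: subnet mask /25
Host bits = 32 - 25 = 7
Total addresses = 2^7 = 128
Usable hosts = 128 - 2 (network + broadcast) = 126

126


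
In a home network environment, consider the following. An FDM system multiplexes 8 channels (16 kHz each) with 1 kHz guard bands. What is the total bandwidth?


Given: 8 channels, 16 kHz each, guard = 1 kHz
Channel bandwidth = 8 * 16 = 128 kHz
Guard bands = 7 gaps * 1 kHz = 7 kHz
Total = 128 + 7 = 135 kHz

135


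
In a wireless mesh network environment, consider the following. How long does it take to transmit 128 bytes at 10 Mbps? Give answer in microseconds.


Given: packet = 128 bytes, bandwidth = 10 Mbps
Packet in bits = 128 * 8 = 1024 bits
Bandwidth = 10 * 10^6 = 10000000 bps
Time = 1024 / 10000000 seconds
Time in us = 1024 * 10^6 / 10000000 = 102.4

102.4


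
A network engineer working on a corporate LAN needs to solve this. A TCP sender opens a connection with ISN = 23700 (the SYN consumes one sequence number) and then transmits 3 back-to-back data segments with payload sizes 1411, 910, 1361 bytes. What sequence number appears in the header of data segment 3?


The SYN occupies sequence number ISN = 23700, so the first data byte is ISN + 1 = 23701.
SEQ of data segment i = (ISN + 1) + sum of payload sizes of segments 1..i-1.
Segment 1: SEQ = 23701, payload = 1411 bytes
Segment 2: SEQ = 25112, payload = 910 bytes
Segment 3: SEQ = 26022, payload = 1361 bytes
SEQ of segment 3 = 23701 + 1411 + 910 = 26022

26022


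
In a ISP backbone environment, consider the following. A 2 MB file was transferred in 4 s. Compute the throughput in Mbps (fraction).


Given: file = 2 MB, time = 4 s
File in Mb = 2 * 8 = 16 Mb
Throughput = 16 / 4 Mbps
Throughput = 4 Mbps

4


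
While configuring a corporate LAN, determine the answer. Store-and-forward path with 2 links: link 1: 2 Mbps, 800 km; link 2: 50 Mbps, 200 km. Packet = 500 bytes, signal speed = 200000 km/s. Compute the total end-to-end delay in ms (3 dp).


Packet = 500 bytes = 4000 bits. Store-and-forward: sum (t_trans + t_prop) per link.
Link 1: t_trans = 4000/(2*10^6) s = 2.0000 ms; t_prop = 800/200000 s = 4.0000 ms; subtotal = 6.0000 ms
Link 2: t_trans = 4000/(50*10^6) s = 0.0800 ms; t_prop = 200/200000 s = 1.0000 ms; subtotal = 1.0800 ms
End-to-end = 6.0000 + 1.0800 = 7.0800 ms -> 7.080 ms (3 dp)

7.080


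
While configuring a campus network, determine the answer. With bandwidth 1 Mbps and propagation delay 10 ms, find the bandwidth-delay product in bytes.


Given: bandwidth = 1 Mbps, delay = 10 ms
BDP in bits = 1 * 10^6 * 10 / 1000
BDP in bits = 10000
BDP in bytes = 10000 / 8 = 1250

1250


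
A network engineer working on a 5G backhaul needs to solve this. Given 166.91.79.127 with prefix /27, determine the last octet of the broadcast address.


Given: IP = 166.91.79.127, prefix = /27
Host bits = 32 - 27 = 5
Network last octet = 127 AND mask = 96
Host part size = 2^5 - 1 = 31
Broadcast last octet = 96 OR 31 = 127

127


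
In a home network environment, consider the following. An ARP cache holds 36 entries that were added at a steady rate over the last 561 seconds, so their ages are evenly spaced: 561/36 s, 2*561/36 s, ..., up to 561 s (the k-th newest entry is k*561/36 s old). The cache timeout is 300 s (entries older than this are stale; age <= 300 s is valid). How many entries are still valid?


Ages are k * 561/36 s for k = 1..36 (spacing = 15.5833 s).
Entry k is valid iff k * 561/36 <= 300 iff k <= 36 * 300 / 561 = 19.2513
n_valid = floor(19.2513) = 19
(n_stale = 36 - 19 = 17)

19


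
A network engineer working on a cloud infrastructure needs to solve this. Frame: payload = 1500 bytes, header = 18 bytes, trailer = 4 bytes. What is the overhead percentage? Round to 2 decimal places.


Given: payload = 1500 B, header = 18 B, trailer = 4 B
Overhead bytes = header + trailer = 18 + 4 = 22
Total frame = payload + overhead = 1500 + 22 = 1522
Overhead % = 22 / 1522 * 100 = 1.4455% -> 1.45% (2 dp)

1.45


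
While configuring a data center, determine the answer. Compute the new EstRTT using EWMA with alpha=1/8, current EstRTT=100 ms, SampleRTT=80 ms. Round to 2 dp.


Given: EstRTT = 100 ms, SampleRTT = 80 ms, alpha = 1/8
New EstRTT = (1 - alpha) * EstRTT + alpha * SampleRTT
(7/8) * 100 = 87.5
(1/8) * 80 = 10
New EstRTT = 87.5 + 10 = 97.5 ms -> 97.50 ms (2 dp)

97.50


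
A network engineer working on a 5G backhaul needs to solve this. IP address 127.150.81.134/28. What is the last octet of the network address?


Given: IP = 127.150.81.134, prefix = /28
Subnet mask = 255.255.255.240
Last octet of IP: 134
Last octet of mask: 240
Network last octet = 134 AND 240 = 128

128


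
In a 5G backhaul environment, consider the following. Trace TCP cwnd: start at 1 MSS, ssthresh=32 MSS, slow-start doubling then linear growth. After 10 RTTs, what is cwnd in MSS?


RTT 0: cwnd = 1 MSS (initial)
RTT 1: cwnd = 2 MSS (slow start, doubled)
RTT 2: cwnd = 4 MSS (slow start, doubled)
RTT 3: cwnd = 8 MSS (slow start, doubled)
RTT 4: cwnd = 16 MSS (slow start, doubled)
RTT 5: cwnd = 32 MSS (slow start, doubled)
RTT 6: cwnd = 33 MSS (congestion avoidance, +1)
RTT 7: cwnd = 34 MSS (congestion avoidance, +1)
RTT 8: cwnd = 35 MSS (congestion avoidance, +1)
RTT 9: cwnd = 36 MSS (congestion avoidance, +1)
RTT 10: cwnd = 37 MSS (congestion avoidance, +1)

37


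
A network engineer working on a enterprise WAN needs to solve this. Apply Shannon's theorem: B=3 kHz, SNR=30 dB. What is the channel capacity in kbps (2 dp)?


Given: B = 3 kHz, SNR = 30 dB
SNR linear = 10^(30/10) = 1000
1 + SNR = 1001
log2(1001) = 9.9672262588
C = 3 * 1000 * 9.9672262588 = 29901.6788 bps
C = 29.901679 kbps -> 29.90 kbps (2 dp)

29.90


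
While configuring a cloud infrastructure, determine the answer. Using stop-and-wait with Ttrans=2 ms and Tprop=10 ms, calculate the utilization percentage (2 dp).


Given: Ttrans = 2 ms, Tprop = 10 ms
RTT = 2 * Tprop = 2 * 10 = 20 ms
U = Ttrans / (Ttrans + RTT)
U = 2 / (2 + 20)
U = 2 / 22 = 0.090909
U% = 9.09%

9.09


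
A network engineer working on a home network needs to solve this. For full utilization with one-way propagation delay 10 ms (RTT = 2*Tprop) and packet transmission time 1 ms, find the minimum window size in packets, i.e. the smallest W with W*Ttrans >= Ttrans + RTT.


Given: Ttrans = 1 ms, RTT = 20 ms (= 2 * Tprop, Tprop = 10 ms)
Time until first ACK returns = Ttrans + RTT = 1 + 20 = 21 ms
Need W * Ttrans >= Ttrans + RTT  ->  W >= (Ttrans + RTT) / Ttrans
(Ttrans + RTT) / Ttrans = 21 / 1 = 21
W_min = ceil(21) = 21

21


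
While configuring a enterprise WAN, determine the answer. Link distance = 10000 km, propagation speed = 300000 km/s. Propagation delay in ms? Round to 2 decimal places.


Given: distance = 10000 km, speed = 300000 km/s
Delay = distance / speed = 10000 / 300000 seconds
Delay in ms = 10000 * 1000 / 300000
Delay = 33.3333 ms
Rounded to 2 dp = 33.33 ms

33.33


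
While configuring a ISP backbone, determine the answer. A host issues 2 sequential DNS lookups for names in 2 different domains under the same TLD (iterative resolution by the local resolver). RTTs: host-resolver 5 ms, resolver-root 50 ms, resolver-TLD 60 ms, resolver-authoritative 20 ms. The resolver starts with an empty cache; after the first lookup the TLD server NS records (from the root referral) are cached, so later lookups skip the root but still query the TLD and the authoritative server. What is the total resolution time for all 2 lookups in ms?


Lookup 1 (cold cache): local + root + TLD + auth = 5 + 50 + 60 + 20 = 135 ms
Lookups 2..2 (TLD NS cached -> skip root; new domain -> still ask TLD and auth): local + TLD + auth = 5 + 60 + 20 = 85 ms each
Remaining 1 lookups: 1 * 85 = 85 ms
Total = 135 + 85 = 220 ms

220


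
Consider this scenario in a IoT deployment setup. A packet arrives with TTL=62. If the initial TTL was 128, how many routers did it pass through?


Given: initial TTL = 128, received TTL = 62
Hops = initial TTL - received TTL
Hops = 128 - 62 = 66

66


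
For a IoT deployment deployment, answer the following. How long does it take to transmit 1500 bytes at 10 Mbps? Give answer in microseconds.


Given: packet = 1500 bytes, bandwidth = 10 Mbps
Packet in bits = 1500 * 8 = 12000 bits
Bandwidth = 10 * 10^6 = 10000000 bps
Time = 12000 / 10000000 seconds
Time in us = 12000 * 10^6 / 10000000 = 1200

1200


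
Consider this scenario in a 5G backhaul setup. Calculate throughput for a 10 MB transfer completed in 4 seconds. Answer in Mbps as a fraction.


Given: file = 10 MB, time = 4 s
File in Mb = 10 * 8 = 80 Mb
Throughput = 80 / 4 Mbps
Throughput = 20 Mbps

20


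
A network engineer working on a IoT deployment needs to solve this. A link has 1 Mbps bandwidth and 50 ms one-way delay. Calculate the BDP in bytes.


Given: bandwidth = 1 Mbps, delay = 50 ms
BDP in bits = 1 * 10^6 * 50 / 1000
BDP in bits = 50000
BDP in bytes = 50000 / 8 = 6250

6250


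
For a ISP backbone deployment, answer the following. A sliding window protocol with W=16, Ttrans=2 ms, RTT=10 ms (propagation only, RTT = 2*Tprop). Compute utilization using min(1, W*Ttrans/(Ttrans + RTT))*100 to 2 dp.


Given: W = 16, Ttrans = 2 ms, RTT = 10 ms (= 2 * Tprop, Tprop = 5 ms)
Cycle time = Ttrans + RTT = 2 + 10 = 12 ms (first packet sent until its ACK returns)
W * Ttrans = 16 * 2 = 32 ms of sending per cycle
W * Ttrans / (Ttrans + RTT) = 32 / 12 = 2.666667
U = min(1, 2.666667) = 1.000000
U% = 100.00%

100.00


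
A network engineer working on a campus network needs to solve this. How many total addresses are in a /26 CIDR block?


Given: CIDR prefix /26
Host bits = 32 - 26 = 6
Total addresses = 2^6 = 64

64


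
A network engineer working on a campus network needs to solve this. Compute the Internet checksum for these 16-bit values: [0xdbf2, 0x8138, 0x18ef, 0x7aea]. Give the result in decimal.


Given words: [0xdbf2, 0x8138, 0x18ef, 0x7aea]
Step 1: Sum all words
Raw sum = 56306 + 33080 + 6383 + 31466 = 127235
Step 2: Fold carry: (61699 + 1) = 61700
One's complement = ~61700 & 0xFFFF = 3835

3835


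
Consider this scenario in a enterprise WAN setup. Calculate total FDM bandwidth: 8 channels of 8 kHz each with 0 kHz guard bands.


Given: 8 channels, 8 kHz each, guard = 0 kHz
Channel bandwidth = 8 * 8 = 64 kHz
Guard bands = 7 gaps * 0 kHz = 0 kHz
Total = 64 + 0 = 64 kHz

64


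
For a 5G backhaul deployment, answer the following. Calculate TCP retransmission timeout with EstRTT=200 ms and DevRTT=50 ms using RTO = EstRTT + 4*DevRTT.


Given: EstRTT = 200 ms, DevRTT = 50 ms
Timeout = EstRTT + 4 * DevRTT
4 * DevRTT = 4 * 50 = 200
Timeout = 200 + 200 = 400 ms

400


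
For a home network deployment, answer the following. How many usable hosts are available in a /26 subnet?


Given: subnet mask /26
Host bits = 32 - 26 = 6
Total addresses = 2^6 = 64
Usable hosts = 64 - 2 (network + broadcast) = 62

62


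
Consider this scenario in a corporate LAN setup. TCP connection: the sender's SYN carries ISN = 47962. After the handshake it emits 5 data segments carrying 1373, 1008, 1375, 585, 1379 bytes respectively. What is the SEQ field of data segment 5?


The SYN occupies sequence number ISN = 47962, so the first data byte is ISN + 1 = 47963.
SEQ of data segment i = (ISN + 1) + sum of payload sizes of segments 1..i-1.
Segment 1: SEQ = 47963, payload = 1373 bytes
Segment 2: SEQ = 49336, payload = 1008 bytes
Segment 3: SEQ = 50344, payload = 1375 bytes
Segment 4: SEQ = 51719, payload = 585 bytes
Segment 5: SEQ = 52304, payload = 1379 bytes
SEQ of segment 5 = 47963 + 1373 + 1008 + 1375 + 585 = 52304

52304


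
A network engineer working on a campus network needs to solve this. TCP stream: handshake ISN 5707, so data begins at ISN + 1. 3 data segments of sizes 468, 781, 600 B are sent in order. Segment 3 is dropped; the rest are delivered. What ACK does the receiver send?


SYN uses sequence number 5707; first data byte = ISN + 1 = 5708.
Segment 1: SEQ = 5708, len = 468 B, covers [5708, 6175]
Segment 2: SEQ = 6176, len = 781 B, covers [6176, 6956]
Segment 3: SEQ = 6957, len = 600 B, covers [6957, 7556] [LOST]
In-order data received: bytes [5708, 6956] (segments 1..2).
Segment 3 missing -> gap begins at byte 6957.
Cumulative ACK = next expected in-order byte = 5708 + 468 + 781 = 6957

6957


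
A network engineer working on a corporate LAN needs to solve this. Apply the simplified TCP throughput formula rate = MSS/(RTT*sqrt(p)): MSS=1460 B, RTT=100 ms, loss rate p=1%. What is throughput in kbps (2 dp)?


Given: MSS = 1460 bytes, RTT = 100 ms, loss = 1%
RTT in seconds = 100 / 1000 = 0.1
Loss rate = 1% = 0.01
sqrt(loss) = sqrt(0.01) = 0.1
Throughput (bytes/s) = 1460 / (0.1 * 0.1) = 146000.0000
Throughput (kbps) = 146000.0000 * 8 / 1000 = 1168.000000 -> 1168.00 kbps (2 dp)

1168.00


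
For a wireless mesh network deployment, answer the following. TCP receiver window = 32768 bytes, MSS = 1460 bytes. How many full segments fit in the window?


Given: RWND = 32768 bytes, MSS = 1460 bytes
Full segments = floor(RWND / MSS)
Full segments = floor(32768 / 1460)
Full segments = floor(22.4438) = 22

22


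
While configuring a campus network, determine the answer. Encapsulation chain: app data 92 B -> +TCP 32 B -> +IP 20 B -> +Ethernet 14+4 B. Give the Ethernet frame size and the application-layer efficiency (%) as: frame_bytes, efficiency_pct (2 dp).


TCP segment = 92 + 32 = 124 B
IP packet = 124 + 20 = 144 B
Ethernet frame = 144 + 14 + 4 = 162 B
Efficiency = app / frame = 92 / 162 = 0.567901 = 56.7901% -> 56.79% (2 dp)

162, 56.79


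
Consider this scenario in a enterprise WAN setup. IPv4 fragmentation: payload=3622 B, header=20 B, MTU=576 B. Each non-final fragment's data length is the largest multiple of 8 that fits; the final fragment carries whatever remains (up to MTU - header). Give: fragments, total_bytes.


Max data per non-final fragment = floor((MTU - header)/8)*8 = floor((576 - 20)/8)*8 = floor(556/8)*8 = 552 B
Final fragment needs no 8-byte alignment: it can carry up to MTU - header = 556 B
Non-final fragments needed = ceil((payload - 556) / 552) = ceil(3066/552) = ceil(5.5543) = 6
Number of fragments = 6 + 1 = 7
Fragment sizes (data): 6 * 552 B + 310 B (last, 310 <= 556 OK)
Total bytes sent = payload + n_frags * header = 3622 + 7*20 = 3622 + 140 = 3762 B

7, 3762


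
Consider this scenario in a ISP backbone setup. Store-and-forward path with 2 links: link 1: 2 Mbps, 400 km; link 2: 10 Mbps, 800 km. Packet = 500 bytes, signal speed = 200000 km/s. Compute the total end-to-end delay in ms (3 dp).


Packet = 500 bytes = 4000 bits. Store-and-forward: sum (t_trans + t_prop) per link.
Link 1: t_trans = 4000/(2*10^6) s = 2.0000 ms; t_prop = 400/200000 s = 2.0000 ms; subtotal = 4.0000 ms
Link 2: t_trans = 4000/(10*10^6) s = 0.4000 ms; t_prop = 800/200000 s = 4.0000 ms; subtotal = 4.4000 ms
End-to-end = 4.0000 + 4.4000 = 8.4000 ms -> 8.400 ms (3 dp)

8.400


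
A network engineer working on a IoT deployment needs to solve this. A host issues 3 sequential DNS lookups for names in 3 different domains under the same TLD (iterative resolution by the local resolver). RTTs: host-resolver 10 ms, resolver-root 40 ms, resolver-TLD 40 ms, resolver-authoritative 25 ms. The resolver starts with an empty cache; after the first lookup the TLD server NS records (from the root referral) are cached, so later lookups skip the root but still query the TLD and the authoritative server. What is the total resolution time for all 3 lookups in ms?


Lookup 1 (cold cache): local + root + TLD + auth = 10 + 40 + 40 + 25 = 115 ms
Lookups 2..3 (TLD NS cached -> skip root; new domain -> still ask TLD and auth): local + TLD + auth = 10 + 40 + 25 = 75 ms each
Remaining 2 lookups: 2 * 75 = 150 ms
Total = 115 + 150 = 265 ms

265


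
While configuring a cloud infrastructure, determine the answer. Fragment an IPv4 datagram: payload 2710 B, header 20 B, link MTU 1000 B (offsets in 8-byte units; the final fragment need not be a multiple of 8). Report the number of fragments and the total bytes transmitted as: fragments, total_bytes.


Max data per non-final fragment = floor((MTU - header)/8)*8 = floor((1000 - 20)/8)*8 = floor(980/8)*8 = 976 B
Final fragment needs no 8-byte alignment: it can carry up to MTU - header = 980 B
Non-final fragments needed = ceil((payload - 980) / 976) = ceil(1730/976) = ceil(1.7725) = 2
Number of fragments = 2 + 1 = 3
Fragment sizes (data): 2 * 976 B + 758 B (last, 758 <= 980 OK)
Total bytes sent = payload + n_frags * header = 2710 + 3*20 = 2710 + 60 = 2770 B

3, 2770


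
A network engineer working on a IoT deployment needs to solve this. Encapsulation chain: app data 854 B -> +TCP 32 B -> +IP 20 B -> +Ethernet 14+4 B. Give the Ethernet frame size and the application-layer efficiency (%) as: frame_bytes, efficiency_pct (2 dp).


TCP segment = 854 + 32 = 886 B
IP packet = 886 + 20 = 906 B
Ethernet frame = 906 + 14 + 4 = 924 B
Efficiency = app / frame = 854 / 924 = 0.924242 = 92.4242% -> 92.42% (2 dp)

924, 92.42


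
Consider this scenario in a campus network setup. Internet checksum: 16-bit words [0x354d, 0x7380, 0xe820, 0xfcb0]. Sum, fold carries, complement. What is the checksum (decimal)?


Given words: [0x354d, 0x7380, 0xe820, 0xfcb0]
Step 1: Sum all words
Raw sum = 13645 + 29568 + 59424 + 64688 = 167325
Step 2: Fold carry: (36253 + 2) = 36255
One's complement = ~36255 & 0xFFFF = 29280

29280


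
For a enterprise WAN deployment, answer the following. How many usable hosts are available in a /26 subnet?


Given: subnet mask /26
Host bits = 32 - 26 = 6
Total addresses = 2^6 = 64
Usable hosts = 64 - 2 (network + broadcast) = 62

62


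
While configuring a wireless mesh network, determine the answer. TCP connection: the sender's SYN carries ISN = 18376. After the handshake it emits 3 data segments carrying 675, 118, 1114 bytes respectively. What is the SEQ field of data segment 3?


The SYN occupies sequence number ISN = 18376, so the first data byte is ISN + 1 = 18377.
SEQ of data segment i = (ISN + 1) + sum of payload sizes of segments 1..i-1.
Segment 1: SEQ = 18377, payload = 675 bytes
Segment 2: SEQ = 19052, payload = 118 bytes
Segment 3: SEQ = 19170, payload = 1114 bytes
SEQ of segment 3 = 18377 + 675 + 118 = 19170

19170


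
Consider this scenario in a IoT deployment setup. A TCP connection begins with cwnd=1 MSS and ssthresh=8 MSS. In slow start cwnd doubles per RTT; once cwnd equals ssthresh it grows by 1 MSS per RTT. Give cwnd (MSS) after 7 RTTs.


RTT 0: cwnd = 1 MSS (initial)
RTT 1: cwnd = 2 MSS (slow start, doubled)
RTT 2: cwnd = 4 MSS (slow start, doubled)
RTT 3: cwnd = 8 MSS (slow start, doubled)
RTT 4: cwnd = 9 MSS (congestion avoidance, +1)
RTT 5: cwnd = 10 MSS (congestion avoidance, +1)
RTT 6: cwnd = 11 MSS (congestion avoidance, +1)
RTT 7: cwnd = 12 MSS (congestion avoidance, +1)

12


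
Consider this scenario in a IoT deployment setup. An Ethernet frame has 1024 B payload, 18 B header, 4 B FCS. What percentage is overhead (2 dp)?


Given: payload = 1024 B, header = 18 B, trailer = 4 B
Overhead bytes = header + trailer = 18 + 4 = 22
Total frame = payload + overhead = 1024 + 22 = 1046
Overhead % = 22 / 1046 * 100 = 2.1033% -> 2.10% (2 dp)

2.10


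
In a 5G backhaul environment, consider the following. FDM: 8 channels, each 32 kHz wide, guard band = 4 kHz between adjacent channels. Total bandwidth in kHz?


Given: 8 channels, 32 kHz each, guard = 4 kHz
Channel bandwidth = 8 * 32 = 256 kHz
Guard bands = 7 gaps * 4 kHz = 28 kHz
Total = 256 + 28 = 284 kHz

284


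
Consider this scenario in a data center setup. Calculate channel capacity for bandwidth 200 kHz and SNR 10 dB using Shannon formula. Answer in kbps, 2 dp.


Given: B = 200 kHz, SNR = 10 dB
SNR linear = 10^(10/10) = 10
1 + SNR = 11
log2(11) = 3.4594316186
C = 200 * 1000 * 3.4594316186 = 691886.3237 bps
C = 691.886324 kbps -> 691.89 kbps (2 dp)

691.89


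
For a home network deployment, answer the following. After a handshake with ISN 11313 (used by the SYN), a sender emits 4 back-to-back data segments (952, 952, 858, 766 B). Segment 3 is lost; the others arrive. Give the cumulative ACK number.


SYN uses sequence number 11313; first data byte = ISN + 1 = 11314.
Segment 1: SEQ = 11314, len = 952 B, covers [11314, 12265]
Segment 2: SEQ = 12266, len = 952 B, covers [12266, 13217]
Segment 3: SEQ = 13218, len = 858 B, covers [13218, 14075] [LOST]
Segment 4: SEQ = 14076, len = 766 B, covers [14076, 14841]
In-order data received: bytes [11314, 13217] (segments 1..2).
Segment 3 missing -> gap begins at byte 13218; later segments buffered out of order.
Cumulative ACK = next expected in-order byte = 11314 + 952 + 952 = 13218

13218


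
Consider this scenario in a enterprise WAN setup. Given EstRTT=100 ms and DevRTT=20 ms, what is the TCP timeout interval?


Given: EstRTT = 100 ms, DevRTT = 20 ms
Timeout = EstRTT + 4 * DevRTT
4 * DevRTT = 4 * 20 = 80
Timeout = 100 + 80 = 180 ms

180


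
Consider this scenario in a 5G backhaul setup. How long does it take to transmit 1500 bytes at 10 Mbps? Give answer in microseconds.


Given: packet = 1500 bytes, bandwidth = 10 Mbps
Packet in bits = 1500 * 8 = 12000 bits
Bandwidth = 10 * 10^6 = 10000000 bps
Time = 12000 / 10000000 seconds
Time in us = 12000 * 10^6 / 10000000 = 1200

1200


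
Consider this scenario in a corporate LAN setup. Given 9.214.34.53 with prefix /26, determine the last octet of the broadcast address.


Given: IP = 9.214.34.53, prefix = /26
Host bits = 32 - 26 = 6
Network last octet = 53 AND mask = 0
Host part size = 2^6 - 1 = 63
Broadcast last octet = 0 OR 63 = 63

63


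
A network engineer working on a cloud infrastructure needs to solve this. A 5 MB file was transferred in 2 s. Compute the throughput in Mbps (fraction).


Given: file = 5 MB, time = 2 s
File in Mb = 5 * 8 = 40 Mb
Throughput = 40 / 2 Mbps
Throughput = 20 Mbps

20


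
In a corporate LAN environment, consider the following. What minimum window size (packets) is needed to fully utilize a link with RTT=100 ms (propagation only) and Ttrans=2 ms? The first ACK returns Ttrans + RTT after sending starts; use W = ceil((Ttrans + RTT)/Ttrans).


Given: Ttrans = 2 ms, RTT = 100 ms (= 2 * Tprop, Tprop = 50 ms)
Time until first ACK returns = Ttrans + RTT = 2 + 100 = 102 ms
Need W * Ttrans >= Ttrans + RTT  ->  W >= (Ttrans + RTT) / Ttrans
(Ttrans + RTT) / Ttrans = 102 / 2 = 51
W_min = ceil(51) = 51

51


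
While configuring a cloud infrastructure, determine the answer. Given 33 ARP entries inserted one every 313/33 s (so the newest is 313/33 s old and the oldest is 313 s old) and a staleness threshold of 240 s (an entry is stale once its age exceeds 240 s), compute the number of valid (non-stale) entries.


Ages are k * 313/33 s for k = 1..33 (spacing = 9.4848 s).
Entry k is valid iff k * 313/33 <= 240 iff k <= 33 * 240 / 313 = 25.3035
n_valid = floor(25.3035) = 25
(n_stale = 33 - 25 = 8)

25


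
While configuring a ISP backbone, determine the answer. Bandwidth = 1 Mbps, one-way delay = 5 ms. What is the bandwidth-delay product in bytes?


Given: bandwidth = 1 Mbps, delay = 5 ms
BDP in bits = 1 * 10^6 * 5 / 1000
BDP in bits = 5000
BDP in bytes = 5000 / 8 = 625

625


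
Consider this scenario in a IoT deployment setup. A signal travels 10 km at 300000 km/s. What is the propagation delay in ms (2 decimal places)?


Given: distance = 10 km, speed = 300000 km/s
Delay = distance / speed = 10 / 300000 seconds
Delay in ms = 10 * 1000 / 300000
Delay = 0.0333 ms
Rounded to 2 dp = 0.03 ms

0.03


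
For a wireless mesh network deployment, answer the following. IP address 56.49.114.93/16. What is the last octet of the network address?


Given: IP = 56.49.114.93, prefix = /16
Subnet mask = 255.255.0.0
Last octet of IP: 93
Last octet of mask: 0
Network last octet = 93 AND 0 = 0

0


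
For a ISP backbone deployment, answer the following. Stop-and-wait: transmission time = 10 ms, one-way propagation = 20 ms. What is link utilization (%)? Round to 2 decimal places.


Given: Ttrans = 10 ms, Tprop = 20 ms
RTT = 2 * Tprop = 2 * 20 = 40 ms
U = Ttrans / (Ttrans + RTT)
U = 10 / (10 + 40)
U = 10 / 50 = 0.2
U% = 20.00%

20.00


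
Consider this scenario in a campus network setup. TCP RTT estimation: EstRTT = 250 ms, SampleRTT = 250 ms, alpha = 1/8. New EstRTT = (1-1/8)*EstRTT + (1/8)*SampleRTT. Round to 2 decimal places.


Given: EstRTT = 250 ms, SampleRTT = 250 ms, alpha = 1/8
New EstRTT = (1 - alpha) * EstRTT + alpha * SampleRTT
(7/8) * 250 = 218.75
(1/8) * 250 = 31.25
New EstRTT = 218.75 + 31.25 = 250 ms -> 250.00 ms (2 dp)

250.00


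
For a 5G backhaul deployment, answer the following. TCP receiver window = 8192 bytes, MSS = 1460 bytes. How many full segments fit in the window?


Given: RWND = 8192 bytes, MSS = 1460 bytes
Full segments = floor(RWND / MSS)
Full segments = floor(8192 / 1460)
Full segments = floor(5.611) = 5

5


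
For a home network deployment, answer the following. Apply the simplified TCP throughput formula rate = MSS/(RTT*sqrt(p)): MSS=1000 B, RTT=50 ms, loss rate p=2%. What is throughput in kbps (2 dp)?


Given: MSS = 1000 bytes, RTT = 50 ms, loss = 2%
RTT in seconds = 50 / 1000 = 0.05
Loss rate = 2% = 0.02
sqrt(loss) = sqrt(0.02) = 0.141421356237
Throughput (bytes/s) = 1000 / (0.05 * 0.141421356237) = 141421.3562
Throughput (kbps) = 141421.3562 * 8 / 1000 = 1131.370850 -> 1131.37 kbps (2 dp)

1131.37


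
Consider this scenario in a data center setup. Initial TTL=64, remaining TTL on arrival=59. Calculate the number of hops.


Given: initial TTL = 64, received TTL = 59
Hops = initial TTL - received TTL
Hops = 64 - 59 = 5

5


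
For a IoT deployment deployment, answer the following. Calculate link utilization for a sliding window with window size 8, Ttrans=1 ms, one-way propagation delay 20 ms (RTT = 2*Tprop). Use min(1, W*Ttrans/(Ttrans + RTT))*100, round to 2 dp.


Given: W = 8, Ttrans = 1 ms, RTT = 40 ms (= 2 * Tprop, Tprop = 20 ms)
Cycle time = Ttrans + RTT = 1 + 40 = 41 ms (first packet sent until its ACK returns)
W * Ttrans = 8 * 1 = 8 ms of sending per cycle
W * Ttrans / (Ttrans + RTT) = 8 / 41 = 0.195122
U = min(1, 0.195122) = 0.195122
U% = 19.51%

19.51


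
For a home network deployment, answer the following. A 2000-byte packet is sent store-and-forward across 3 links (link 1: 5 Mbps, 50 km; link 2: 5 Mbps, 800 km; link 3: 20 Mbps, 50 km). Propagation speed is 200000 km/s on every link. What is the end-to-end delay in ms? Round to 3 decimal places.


Packet = 2000 bytes = 16000 bits. Store-and-forward: sum (t_trans + t_prop) per link.
Link 1: t_trans = 16000/(5*10^6) s = 3.2000 ms; t_prop = 50/200000 s = 0.2500 ms; subtotal = 3.4500 ms
Link 2: t_trans = 16000/(5*10^6) s = 3.2000 ms; t_prop = 800/200000 s = 4.0000 ms; subtotal = 7.2000 ms
Link 3: t_trans = 16000/(20*10^6) s = 0.8000 ms; t_prop = 50/200000 s = 0.2500 ms; subtotal = 1.0500 ms
End-to-end = 3.4500 + 7.2000 + 1.0500 = 11.7000 ms -> 11.700 ms (3 dp)

11.700
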